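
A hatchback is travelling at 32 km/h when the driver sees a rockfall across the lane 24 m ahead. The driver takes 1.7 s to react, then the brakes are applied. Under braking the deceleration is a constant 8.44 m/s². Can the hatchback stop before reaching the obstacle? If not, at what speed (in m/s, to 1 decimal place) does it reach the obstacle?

Yes — it stops about 4.2 m short of the obstacle, so it never reaches it

32 km/h ÷ 3.6 = 8.8889 m/s.
Reaction distance = 8.8889 × 1.7 = 15.111 m.
Braking distance = v²/(2a) = 79.013 / 16.880 = 4.681 m.
Total stopping distance = 15.111 + 4.681 = 19.792 m, vs 24 m available — it stops with 24 − 19.792 = 4.208 m to spare.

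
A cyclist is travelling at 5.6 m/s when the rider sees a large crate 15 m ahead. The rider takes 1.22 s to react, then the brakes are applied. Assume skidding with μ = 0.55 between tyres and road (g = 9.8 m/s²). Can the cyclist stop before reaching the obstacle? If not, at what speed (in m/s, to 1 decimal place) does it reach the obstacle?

Yes — it stops about 5.3 m short of the obstacle, so it never reaches it

a = μg = 0.55 × 9.8 = 5.390 m/s².
Reaction distance = 5.6000 × 1.22 = 6.832 m.
Braking distance = v²/(2a) = 31.360 / 10.780 = 2.909 m.
Total stopping distance = 6.832 + 2.909 = 9.741 m, vs 15 m available — it stops with 15 − 9.741 = 5.259 m to spare.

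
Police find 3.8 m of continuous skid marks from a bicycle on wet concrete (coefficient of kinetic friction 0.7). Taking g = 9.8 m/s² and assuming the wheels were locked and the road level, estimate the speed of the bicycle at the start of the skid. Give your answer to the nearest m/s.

Deceleration a = μg = 0.7 × 9.8 = 6.860 m/s².
v = √(2a·d) = √(2 × 6.860 × 3.8) = √52.136 = 7.2205 m/s.

Initial speed ≈ 7 m/s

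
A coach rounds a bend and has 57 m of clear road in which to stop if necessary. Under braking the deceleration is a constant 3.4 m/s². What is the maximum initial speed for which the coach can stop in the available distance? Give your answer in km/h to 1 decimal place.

v²/(2a) = d ⇒ v = √(2 × 3.400 × 57) = √387.60 = 19.6876 m/s.
19.6876 m/s × 3.6 = 70.875 km/h.

Maximum speed ≈ 70.9 km/h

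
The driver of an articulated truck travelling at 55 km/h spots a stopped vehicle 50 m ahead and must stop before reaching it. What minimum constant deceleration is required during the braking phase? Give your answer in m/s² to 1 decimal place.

55 km/h ÷ 3.6 = 15.2778 m/s.
v² = 2a·d ⇒ a = v²/(2d) = 15.2778² / (2 × 50.000) = 233.411 / 100.000 = 2.3341 m/s².

Required deceleration ≈ 2.3 m/s²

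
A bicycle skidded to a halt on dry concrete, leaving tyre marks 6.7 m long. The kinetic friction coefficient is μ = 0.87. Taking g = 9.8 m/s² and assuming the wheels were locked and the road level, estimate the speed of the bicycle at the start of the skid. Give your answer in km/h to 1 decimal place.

Deceleration a = μg = 0.87 × 9.8 = 8.526 m/s².
v = √(2a·d) = √(2 × 8.526 × 6.7) = √114.248 = 10.6887 m/s.
= 10.6887 × 3.6 = 38.479 km/h.

Initial speed ≈ 38.5 km/h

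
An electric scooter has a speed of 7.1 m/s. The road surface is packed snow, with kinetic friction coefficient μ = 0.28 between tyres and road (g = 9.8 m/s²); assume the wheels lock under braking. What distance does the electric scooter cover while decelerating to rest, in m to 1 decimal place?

Braking distance ≈ 9.2 m

a = μg = 0.28 × 9.8 = 2.744 m/s².
Braking distance = v²/(2a) = 7.1000² / (2 × 2.744) = 50.410 / 5.488 = 9.185 m.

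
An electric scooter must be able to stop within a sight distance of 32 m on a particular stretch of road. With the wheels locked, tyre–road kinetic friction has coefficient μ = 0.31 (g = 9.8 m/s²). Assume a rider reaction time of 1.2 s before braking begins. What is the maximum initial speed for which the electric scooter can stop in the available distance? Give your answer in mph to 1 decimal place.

a = μg = 0.31 × 9.8 = 3.038 m/s².
Stopping distance: v·t_r + v²/(2a) = 32 with t_r = 1.2 s and a = 3.038 m/s².
So v² + 7.291 v − 194.43 = 0.
Positive root: v = −a·t_r + √((a·t_r)² + 2a·d) = −3.646 + √(13.293 + 194.43) = 10.7666 m/s.
10.7666 m/s ÷ 0.44704 = 24.084 mph.

Maximum speed ≈ 24.1 mph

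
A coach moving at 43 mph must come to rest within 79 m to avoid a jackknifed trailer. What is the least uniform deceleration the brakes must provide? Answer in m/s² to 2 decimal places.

Required deceleration ≈ 2.34 m/s²

43 mph × 0.44704 = 19.2227 m/s.
v² = 2a·d ⇒ a = v²/(2d) = 19.2227² / (2 × 79.000) = 369.512 / 158.000 = 2.3387 m/s².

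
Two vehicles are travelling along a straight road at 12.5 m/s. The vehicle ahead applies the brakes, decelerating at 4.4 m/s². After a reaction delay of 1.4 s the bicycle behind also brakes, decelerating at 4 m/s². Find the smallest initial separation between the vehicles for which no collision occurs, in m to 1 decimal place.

Leader travels v²/(2a_L) = 156.250 / 8.800 = 17.756 m before stopping.
Follower covers v·t_r = 12.5000 × 1.4 = 17.500 m while reacting, then v²/(2a_F) = 156.250 / 8.000 = 19.531 m while braking, for a total of 17.500 + 19.531 = 37.031 m.
Since a_F ≤ a_L and the follower starts braking later, the follower is never slower than the leader, so the closest approach is when both have stopped.
Minimum gap = 37.031 − 17.756 = 19.275 m.

Minimum gap ≈ 19.3 m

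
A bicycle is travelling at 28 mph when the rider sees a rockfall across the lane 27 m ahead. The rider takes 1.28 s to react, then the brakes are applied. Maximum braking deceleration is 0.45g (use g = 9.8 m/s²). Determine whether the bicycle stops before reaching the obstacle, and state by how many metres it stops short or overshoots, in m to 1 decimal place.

28 mph × 0.44704 = 12.5171 m/s.
a = 0.45 × 9.8 = 4.410 m/s².
Reaction distance = 12.5171 × 1.28 = 16.022 m.
Braking distance = v²/(2a) = 156.678 / 8.820 = 17.764 m.
Total stopping distance = 16.022 + 17.764 = 33.786 m, vs 27 m available — it cannot stop in time and overshoots by 33.786 − 27 = 6.786 m.

No — it overshoots by 6.8 m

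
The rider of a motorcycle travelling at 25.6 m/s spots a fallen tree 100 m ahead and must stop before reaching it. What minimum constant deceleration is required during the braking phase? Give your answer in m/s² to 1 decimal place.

Required deceleration ≈ 3.3 m/s²

v² = 2a·d ⇒ a = v²/(2d) = 25.6000² / (2 × 100.000) = 655.360 / 200.000 = 3.2768 m/s².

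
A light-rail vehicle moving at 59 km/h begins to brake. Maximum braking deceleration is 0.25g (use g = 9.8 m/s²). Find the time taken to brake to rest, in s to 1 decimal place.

Braking time ≈ 6.7 s

59 km/h ÷ 3.6 = 16.3889 m/s.
a = 0.25 × 9.8 = 2.450 m/s².
Braking time = v/a = 16.3889 / 2.450 = 6.689 s.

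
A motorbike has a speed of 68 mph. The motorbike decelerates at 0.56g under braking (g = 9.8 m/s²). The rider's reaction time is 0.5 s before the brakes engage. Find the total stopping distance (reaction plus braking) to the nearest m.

Total stopping distance ≈ 99 m

68 mph × 0.44704 = 30.3987 m/s.
a = 0.56 × 9.8 = 5.488 m/s².
Reaction distance = v·t_r = 30.3987 × 0.5 = 15.199 m.
Braking distance = v²/(2a) = 30.3987² / (2 × 5.488) = 924.081 / 10.976 = 84.191 m.
Total = 15.199 + 84.191 = 99.390 m.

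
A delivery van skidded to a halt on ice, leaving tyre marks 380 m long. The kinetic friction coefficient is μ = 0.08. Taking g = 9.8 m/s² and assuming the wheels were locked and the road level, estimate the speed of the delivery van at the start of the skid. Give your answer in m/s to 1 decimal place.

Deceleration a = μg = 0.08 × 9.8 = 0.784 m/s².
v = √(2a·d) = √(2 × 0.784 × 380) = √595.840 = 24.4098 m/s.

Initial speed ≈ 24.4 m/s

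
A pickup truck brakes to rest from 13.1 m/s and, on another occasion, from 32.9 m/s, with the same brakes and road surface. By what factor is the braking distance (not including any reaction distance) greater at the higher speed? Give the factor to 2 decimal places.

Factor ≈ 6.31

Braking distance d = v²/(2a), so with a fixed, d ∝ v².
Factor = (32.9/13.1)² = 2.5115² = 6.3076.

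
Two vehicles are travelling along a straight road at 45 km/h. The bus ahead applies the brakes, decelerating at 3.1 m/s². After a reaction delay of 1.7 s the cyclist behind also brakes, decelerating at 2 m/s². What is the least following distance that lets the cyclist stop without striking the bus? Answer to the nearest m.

45 km/h ÷ 3.6 = 12.5000 m/s.
Leader travels v²/(2a_L) = 156.250 / 6.200 = 25.202 m before stopping.
Follower covers v·t_r = 12.5000 × 1.7 = 21.250 m while reacting, then v²/(2a_F) = 156.250 / 4.000 = 39.062 m while braking, for a total of 21.250 + 39.062 = 60.312 m.
Since a_F ≤ a_L and the follower starts braking later, the follower is never slower than the leader, so the closest approach is when both have stopped.
Minimum gap = 60.312 − 25.202 = 35.110 m.

Minimum gap ≈ 35 m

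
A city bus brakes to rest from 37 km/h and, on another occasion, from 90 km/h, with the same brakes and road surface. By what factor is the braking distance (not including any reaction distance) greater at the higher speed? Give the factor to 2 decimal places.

Braking distance d = v²/(2a), so with a fixed, d ∝ v².
Factor = (90/37)² = 2.4324² = 5.9166.

Factor ≈ 5.92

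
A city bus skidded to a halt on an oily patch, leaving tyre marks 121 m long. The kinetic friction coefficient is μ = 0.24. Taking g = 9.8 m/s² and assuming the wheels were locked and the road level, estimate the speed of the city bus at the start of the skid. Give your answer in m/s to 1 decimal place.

Initial speed ≈ 23.9 m/s

Deceleration a = μg = 0.24 × 9.8 = 2.352 m/s².
v = √(2a·d) = √(2 × 2.352 × 121) = √569.184 = 23.8576 m/s.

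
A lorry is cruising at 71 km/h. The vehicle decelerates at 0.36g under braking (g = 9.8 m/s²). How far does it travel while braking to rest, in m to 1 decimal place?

Braking distance ≈ 55.1 m

71 km/h ÷ 3.6 = 19.7222 m/s.
a = 0.36 × 9.8 = 3.528 m/s².
Braking distance = v²/(2a) = 19.7222² / (2 × 3.528) = 388.965 / 7.056 = 55.125 m.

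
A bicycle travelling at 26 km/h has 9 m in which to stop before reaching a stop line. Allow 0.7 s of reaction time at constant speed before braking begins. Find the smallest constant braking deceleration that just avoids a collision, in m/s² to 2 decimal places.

Required deceleration ≈ 6.61 m/s²

26 km/h ÷ 3.6 = 7.2222 m/s.
Distance covered during reaction = 7.2222 × 0.7 = 5.056 m.
Distance available for braking: 9 − 5.056 = 3.944 m.
v² = 2a·d ⇒ a = v²/(2d) = 7.2222² / (2 × 3.944) = 52.160 / 7.888 = 6.6126 m/s².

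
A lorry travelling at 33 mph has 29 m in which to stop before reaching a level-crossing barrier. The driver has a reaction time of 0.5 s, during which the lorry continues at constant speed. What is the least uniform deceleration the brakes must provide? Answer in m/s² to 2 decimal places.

Required deceleration ≈ 5.03 m/s²

33 mph × 0.44704 = 14.7523 m/s.
Distance covered during reaction = 14.7523 × 0.5 = 7.376 m.
Distance available for braking: 29 − 7.376 = 21.624 m.
v² = 2a·d ⇒ a = v²/(2d) = 14.7523² / (2 × 21.624) = 217.630 / 43.248 = 5.0321 m/s².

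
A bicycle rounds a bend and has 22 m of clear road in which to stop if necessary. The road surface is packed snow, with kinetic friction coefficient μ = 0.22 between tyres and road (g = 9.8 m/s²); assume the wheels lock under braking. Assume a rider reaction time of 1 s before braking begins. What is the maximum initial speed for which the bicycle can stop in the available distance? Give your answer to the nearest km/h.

Maximum speed ≈ 28 km/h

a = μg = 0.22 × 9.8 = 2.156 m/s².
Stopping distance: v·t_r + v²/(2a) = 22 with t_r = 1 s and a = 2.156 m/s².
So v² + 4.312 v − 94.86 = 0.
Positive root: v = −a·t_r + √((a·t_r)² + 2a·d) = −2.156 + √(4.648 + 94.86) = 7.8194 m/s.
7.8194 m/s × 3.6 = 28.150 km/h.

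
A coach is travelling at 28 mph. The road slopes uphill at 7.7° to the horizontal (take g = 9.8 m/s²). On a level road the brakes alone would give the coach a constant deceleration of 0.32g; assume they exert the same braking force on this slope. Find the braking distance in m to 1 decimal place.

28 mph × 0.44704 = 12.5171 m/s.
a = 0.32 × 9.8 = 3.136 m/s².
Gravity along the uphill slope adds to the braking deceleration: a_eff = 3.136 + 9.8·sin 7.7° = 3.136 + 1.313 = 4.449 m/s².
Braking distance = v²/(2a) = 12.5171² / (2 × 4.449) = 156.678 / 8.898 = 17.608 m.

Braking distance ≈ 17.6 m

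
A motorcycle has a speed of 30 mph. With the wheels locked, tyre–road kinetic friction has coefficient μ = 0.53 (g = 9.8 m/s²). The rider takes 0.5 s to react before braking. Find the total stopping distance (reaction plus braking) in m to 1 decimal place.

30 mph × 0.44704 = 13.4112 m/s.
a = μg = 0.53 × 9.8 = 5.194 m/s².
Reaction distance = v·t_r = 13.4112 × 0.5 = 6.706 m.
Braking distance = v²/(2a) = 13.4112² / (2 × 5.194) = 179.860 / 10.388 = 17.314 m.
Total = 6.706 + 17.314 = 24.020 m.

Total stopping distance ≈ 24.0 m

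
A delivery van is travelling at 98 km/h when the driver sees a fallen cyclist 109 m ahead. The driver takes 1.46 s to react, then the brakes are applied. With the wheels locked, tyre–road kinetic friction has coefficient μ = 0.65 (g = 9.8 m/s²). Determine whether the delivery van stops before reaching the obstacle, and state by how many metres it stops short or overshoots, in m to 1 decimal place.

Yes — it stops 11.1 m short of the obstacle

98 km/h ÷ 3.6 = 27.2222 m/s.
a = μg = 0.65 × 9.8 = 6.370 m/s².
Reaction distance = 27.2222 × 1.46 = 39.744 m.
Braking distance = v²/(2a) = 741.048 / 12.740 = 58.167 m.
Total stopping distance = 39.744 + 58.167 = 97.911 m, vs 109 m available — it stops with 109 − 97.911 = 11.089 m to spare.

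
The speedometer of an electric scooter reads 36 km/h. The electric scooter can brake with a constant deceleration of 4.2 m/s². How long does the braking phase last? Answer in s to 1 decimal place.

36 km/h ÷ 3.6 = 10.0000 m/s.
Braking time = v/a = 10.0000 / 4.200 = 2.381 s.

Braking time ≈ 2.4 s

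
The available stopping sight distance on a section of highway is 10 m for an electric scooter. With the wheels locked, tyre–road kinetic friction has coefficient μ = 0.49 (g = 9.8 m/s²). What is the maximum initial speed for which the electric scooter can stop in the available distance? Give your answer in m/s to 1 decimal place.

a = μg = 0.49 × 9.8 = 4.802 m/s².
v²/(2a) = d ⇒ v = √(2 × 4.802 × 10) = √96.04 = 9.8000 m/s.

Maximum speed ≈ 9.8 m/s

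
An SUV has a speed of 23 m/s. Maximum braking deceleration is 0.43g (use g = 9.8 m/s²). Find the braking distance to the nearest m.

a = 0.43 × 9.8 = 4.214 m/s².
Braking distance = v²/(2a) = 23.0000² / (2 × 4.214) = 529.000 / 8.428 = 62.767 m.

Braking distance ≈ 63 m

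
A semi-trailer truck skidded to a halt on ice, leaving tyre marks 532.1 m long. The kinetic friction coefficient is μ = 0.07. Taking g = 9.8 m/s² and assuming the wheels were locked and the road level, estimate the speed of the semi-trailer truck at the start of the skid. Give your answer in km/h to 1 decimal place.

Initial speed ≈ 97.3 km/h

Deceleration a = μg = 0.07 × 9.8 = 0.686 m/s².
v = √(2a·d) = √(2 × 0.686 × 532.1) = √730.041 = 27.0193 m/s.
= 27.0193 × 3.6 = 97.269 km/h.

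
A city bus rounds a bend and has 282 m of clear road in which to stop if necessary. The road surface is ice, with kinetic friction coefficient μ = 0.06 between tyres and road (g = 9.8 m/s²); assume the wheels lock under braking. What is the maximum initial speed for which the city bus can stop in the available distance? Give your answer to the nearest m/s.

a = μg = 0.06 × 9.8 = 0.588 m/s².
v²/(2a) = d ⇒ v = √(2 × 0.588 × 282) = √331.63 = 18.2107 m/s.

Maximum speed ≈ 18 m/s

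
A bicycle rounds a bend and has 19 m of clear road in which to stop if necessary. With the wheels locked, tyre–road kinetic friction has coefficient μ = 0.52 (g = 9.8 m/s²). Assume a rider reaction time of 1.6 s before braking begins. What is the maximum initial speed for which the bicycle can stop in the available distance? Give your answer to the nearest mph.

Maximum speed ≈ 18 mph

a = μg = 0.52 × 9.8 = 5.096 m/s².
Stopping distance: v·t_r + v²/(2a) = 19 with t_r = 1.6 s and a = 5.096 m/s².
So v² + 16.307 v − 193.65 = 0.
Positive root: v = −a·t_r + √((a·t_r)² + 2a·d) = −8.154 + √(66.488 + 193.65) = 7.9748 m/s.
7.9748 m/s ÷ 0.44704 = 17.839 mph.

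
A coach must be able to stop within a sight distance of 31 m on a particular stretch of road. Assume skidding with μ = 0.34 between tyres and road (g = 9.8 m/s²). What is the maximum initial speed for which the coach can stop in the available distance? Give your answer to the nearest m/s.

a = μg = 0.34 × 9.8 = 3.332 m/s².
v²/(2a) = d ⇒ v = √(2 × 3.332 × 31) = √206.58 = 14.3729 m/s.

Maximum speed ≈ 14 m/s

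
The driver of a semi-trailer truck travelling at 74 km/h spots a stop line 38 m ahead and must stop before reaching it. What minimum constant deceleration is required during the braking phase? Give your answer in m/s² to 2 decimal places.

74 km/h ÷ 3.6 = 20.5556 m/s.
v² = 2a·d ⇒ a = v²/(2d) = 20.5556² / (2 × 38.000) = 422.533 / 76.000 = 5.5596 m/s².

Required deceleration ≈ 5.56 m/s²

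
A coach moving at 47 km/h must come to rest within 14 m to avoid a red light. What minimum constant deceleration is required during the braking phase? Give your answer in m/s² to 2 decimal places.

Required deceleration ≈ 6.09 m/s²

47 km/h ÷ 3.6 = 13.0556 m/s.
v² = 2a·d ⇒ a = v²/(2d) = 13.0556² / (2 × 14.000) = 170.449 / 28.000 = 6.0875 m/s².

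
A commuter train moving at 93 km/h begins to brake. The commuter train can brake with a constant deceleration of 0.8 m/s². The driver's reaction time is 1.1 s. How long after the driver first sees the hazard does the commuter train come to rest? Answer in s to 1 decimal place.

Total time ≈ 33.4 s

93 km/h ÷ 3.6 = 25.8333 m/s.
Braking time = v/a = 25.8333 / 0.800 = 32.292 s.
Total = 1.1 + 32.292 = 33.392 s.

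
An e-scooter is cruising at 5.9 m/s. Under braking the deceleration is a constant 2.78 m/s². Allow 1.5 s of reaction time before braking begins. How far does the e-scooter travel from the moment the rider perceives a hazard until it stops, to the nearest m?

Reaction distance = v·t_r = 5.9000 × 1.5 = 8.850 m.
Braking distance = v²/(2a) = 5.9000² / (2 × 2.780) = 34.810 / 5.560 = 6.261 m.
Total = 8.850 + 6.261 = 15.111 m.

Total stopping distance ≈ 15 m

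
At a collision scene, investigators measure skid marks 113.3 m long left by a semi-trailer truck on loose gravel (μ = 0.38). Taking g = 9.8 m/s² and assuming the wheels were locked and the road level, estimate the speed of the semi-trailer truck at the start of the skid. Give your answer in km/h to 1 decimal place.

Initial speed ≈ 104.6 km/h

Deceleration a = μg = 0.38 × 9.8 = 3.724 m/s².
v = √(2a·d) = √(2 × 3.724 × 113.3) = √843.858 = 29.0492 m/s.
= 29.0492 × 3.6 = 104.577 km/h.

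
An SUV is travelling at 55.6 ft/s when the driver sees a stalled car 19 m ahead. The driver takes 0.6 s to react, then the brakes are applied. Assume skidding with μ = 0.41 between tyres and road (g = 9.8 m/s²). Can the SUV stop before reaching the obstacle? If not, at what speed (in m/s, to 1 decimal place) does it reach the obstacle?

55.6 ft/s × 0.3048 = 16.9469 m/s.
a = μg = 0.41 × 9.8 = 4.018 m/s².
Reaction distance = 16.9469 × 0.6 = 10.168 m.
Braking distance needed to stop: v²/(2a) = 287.197 / 8.036 = 35.739 m, so total needed = 10.168 + 35.739 = 45.907 m > 19 m — it cannot stop.
Distance remaining when braking begins: 19 − 10.168 = 8.832 m.
v² = v₀² − 2a·d = 287.197 − 2 × 4.018 × 8.832 = 216.223 m²/s².
v = √216.223 = 14.705 m/s.

No — it strikes the obstacle at 14.7 m/s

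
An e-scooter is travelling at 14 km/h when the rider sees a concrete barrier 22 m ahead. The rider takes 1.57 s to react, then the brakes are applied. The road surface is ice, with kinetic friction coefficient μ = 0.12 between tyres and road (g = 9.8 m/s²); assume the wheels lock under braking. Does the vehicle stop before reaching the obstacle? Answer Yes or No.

14 km/h ÷ 3.6 = 3.8889 m/s.
a = μg = 0.12 × 9.8 = 1.176 m/s².
Reaction distance = 3.8889 × 1.57 = 6.106 m.
Braking distance = v²/(2a) = 15.124 / 2.352 = 6.430 m.
Total stopping distance = 6.106 + 6.430 = 12.536 m, vs 22 m available — it stops with 22 − 12.536 = 9.464 m to spare.

Yes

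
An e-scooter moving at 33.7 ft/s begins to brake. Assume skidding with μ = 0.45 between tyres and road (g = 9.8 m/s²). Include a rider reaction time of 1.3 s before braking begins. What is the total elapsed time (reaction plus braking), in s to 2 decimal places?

Total time ≈ 3.63 s

33.7 ft/s × 0.3048 = 10.2718 m/s.
a = μg = 0.45 × 9.8 = 4.410 m/s².
Braking time = v/a = 10.2718 / 4.410 = 2.329 s.
Total = 1.3 + 2.329 = 3.629 s.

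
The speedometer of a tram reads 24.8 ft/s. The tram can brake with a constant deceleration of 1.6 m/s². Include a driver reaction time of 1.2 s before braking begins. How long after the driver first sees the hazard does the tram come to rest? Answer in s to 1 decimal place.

24.8 ft/s × 0.3048 = 7.5590 m/s.
Braking time = v/a = 7.5590 / 1.600 = 4.724 s.
Total = 1.2 + 4.724 = 5.924 s.

Total time ≈ 5.9 s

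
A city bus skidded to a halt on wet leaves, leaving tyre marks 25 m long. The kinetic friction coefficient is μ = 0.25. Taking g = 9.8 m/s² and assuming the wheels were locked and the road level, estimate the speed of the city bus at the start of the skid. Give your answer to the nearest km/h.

Deceleration a = μg = 0.25 × 9.8 = 2.450 m/s².
v = √(2a·d) = √(2 × 2.450 × 25) = √122.500 = 11.0680 m/s.
= 11.0680 × 3.6 = 39.845 km/h.

Initial speed ≈ 40 km/h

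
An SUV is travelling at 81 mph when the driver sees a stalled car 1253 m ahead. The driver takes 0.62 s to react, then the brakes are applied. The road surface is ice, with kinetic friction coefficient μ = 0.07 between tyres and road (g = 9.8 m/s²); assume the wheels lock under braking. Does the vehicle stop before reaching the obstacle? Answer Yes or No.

Yes

81 mph × 0.44704 = 36.2102 m/s.
a = μg = 0.07 × 9.8 = 0.686 m/s².
Reaction distance = 36.2102 × 0.62 = 22.450 m.
Braking distance = v²/(2a) = 1311.179 / 1.372 = 955.670 m.
Total stopping distance = 22.450 + 955.670 = 978.120 m, vs 1253 m available — it stops with 1253 − 978.120 = 274.880 m to spare.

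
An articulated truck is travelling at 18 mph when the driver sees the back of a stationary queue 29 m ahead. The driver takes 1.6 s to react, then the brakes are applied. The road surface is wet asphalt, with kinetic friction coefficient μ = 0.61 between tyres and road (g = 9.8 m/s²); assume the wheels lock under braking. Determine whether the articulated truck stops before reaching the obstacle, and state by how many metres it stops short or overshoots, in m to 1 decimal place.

18 mph × 0.44704 = 8.0467 m/s.
a = μg = 0.61 × 9.8 = 5.978 m/s².
Reaction distance = 8.0467 × 1.6 = 12.875 m.
Braking distance = v²/(2a) = 64.749 / 11.956 = 5.416 m.
Total stopping distance = 12.875 + 5.416 = 18.291 m, vs 29 m available — it stops with 29 − 18.291 = 10.709 m to spare.

Yes — it stops 10.7 m short of the obstacle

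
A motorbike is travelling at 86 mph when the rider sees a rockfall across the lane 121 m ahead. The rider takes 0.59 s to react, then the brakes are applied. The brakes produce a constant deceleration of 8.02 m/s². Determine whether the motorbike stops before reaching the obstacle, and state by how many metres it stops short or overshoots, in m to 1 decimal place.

86 mph × 0.44704 = 38.4454 m/s.
Reaction distance = 38.4454 × 0.59 = 22.683 m.
Braking distance = v²/(2a) = 1478.049 / 16.040 = 92.148 m.
Total stopping distance = 22.683 + 92.148 = 114.831 m, vs 121 m available — it stops with 121 − 114.831 = 6.169 m to spare.

Yes — it stops 6.2 m short of the obstacle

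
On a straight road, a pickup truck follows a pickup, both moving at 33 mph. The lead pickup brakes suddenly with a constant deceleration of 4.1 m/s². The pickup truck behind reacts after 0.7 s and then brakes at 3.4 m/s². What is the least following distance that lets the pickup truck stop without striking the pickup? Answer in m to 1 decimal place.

33 mph × 0.44704 = 14.7523 m/s.
Leader travels v²/(2a_L) = 217.630 / 8.200 = 26.540 m before stopping.
Follower covers v·t_r = 14.7523 × 0.7 = 10.327 m while reacting, then v²/(2a_F) = 217.630 / 6.800 = 32.004 m while braking, for a total of 10.327 + 32.004 = 42.331 m.
Since a_F ≤ a_L and the follower starts braking later, the follower is never slower than the leader, so the closest approach is when both have stopped.
Minimum gap = 42.331 − 26.540 = 15.791 m.

Minimum gap ≈ 15.8 m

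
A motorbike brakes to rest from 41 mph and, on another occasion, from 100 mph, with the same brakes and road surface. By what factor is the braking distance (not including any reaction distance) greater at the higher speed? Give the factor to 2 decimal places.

Braking distance d = v²/(2a), so with a fixed, d ∝ v².
Factor = (100/41)² = 2.4390² = 5.9487.

Factor ≈ 5.95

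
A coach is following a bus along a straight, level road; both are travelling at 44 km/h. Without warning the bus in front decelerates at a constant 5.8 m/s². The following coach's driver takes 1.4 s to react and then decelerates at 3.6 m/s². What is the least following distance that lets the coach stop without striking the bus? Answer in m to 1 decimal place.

Minimum gap ≈ 25.0 m

44 km/h ÷ 3.6 = 12.2222 m/s.
Leader travels v²/(2a_L) = 149.382 / 11.600 = 12.878 m before stopping.
Follower covers v·t_r = 12.2222 × 1.4 = 17.111 m while reacting, then v²/(2a_F) = 149.382 / 7.200 = 20.747 m while braking, for a total of 17.111 + 20.747 = 37.858 m.
Since a_F ≤ a_L and the follower starts braking later, the follower is never slower than the leader, so the closest approach is when both have stopped.
Minimum gap = 37.858 − 12.878 = 24.980 m.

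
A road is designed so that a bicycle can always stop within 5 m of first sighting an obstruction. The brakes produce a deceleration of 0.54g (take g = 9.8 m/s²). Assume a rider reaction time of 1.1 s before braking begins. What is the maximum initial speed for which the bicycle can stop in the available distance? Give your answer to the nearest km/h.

Maximum speed ≈ 13 km/h

a = 0.54 × 9.8 = 5.292 m/s².
Stopping distance: v·t_r + v²/(2a) = 5 with t_r = 1.1 s and a = 5.292 m/s².
So v² + 11.642 v − 52.92 = 0.
Positive root: v = −a·t_r + √((a·t_r)² + 2a·d) = −5.821 + √(33.884 + 52.92) = 3.4959 m/s.
3.4959 m/s × 3.6 = 12.585 km/h.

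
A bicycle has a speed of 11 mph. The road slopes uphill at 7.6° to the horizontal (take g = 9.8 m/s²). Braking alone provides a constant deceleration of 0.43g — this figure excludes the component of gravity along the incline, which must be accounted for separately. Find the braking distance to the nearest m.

11 mph × 0.44704 = 4.9174 m/s.
a = 0.43 × 9.8 = 4.214 m/s².
Gravity along the uphill slope adds to the braking deceleration: a_eff = 4.214 + 9.8·sin 7.6° = 4.214 + 1.296 = 5.510 m/s².
Braking distance = v²/(2a) = 4.9174² / (2 × 5.510) = 24.181 / 11.020 = 2.194 m.

Braking distance ≈ 2 m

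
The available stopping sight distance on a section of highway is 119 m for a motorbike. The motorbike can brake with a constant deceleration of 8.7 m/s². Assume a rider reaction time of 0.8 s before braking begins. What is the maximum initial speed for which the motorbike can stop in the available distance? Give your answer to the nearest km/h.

Stopping distance: v·t_r + v²/(2a) = 119 with t_r = 0.8 s and a = 8.700 m/s².
So v² + 13.920 v − 2070.60 = 0.
Positive root: v = −a·t_r + √((a·t_r)² + 2a·d) = −6.960 + √(48.442 + 2070.60) = 39.0731 m/s.
39.0731 m/s × 3.6 = 140.663 km/h.

Maximum speed ≈ 141 km/h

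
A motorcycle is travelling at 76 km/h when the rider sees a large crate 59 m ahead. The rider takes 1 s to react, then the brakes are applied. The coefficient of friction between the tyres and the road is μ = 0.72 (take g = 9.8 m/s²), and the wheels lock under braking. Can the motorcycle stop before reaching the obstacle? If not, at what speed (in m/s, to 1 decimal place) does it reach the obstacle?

76 km/h ÷ 3.6 = 21.1111 m/s.
a = μg = 0.72 × 9.8 = 7.056 m/s².
Reaction distance = 21.1111 × 1 = 21.111 m.
Braking distance = v²/(2a) = 445.679 / 14.112 = 31.582 m.
Total stopping distance = 21.111 + 31.582 = 52.693 m, vs 59 m available — it stops with 59 − 52.693 = 6.307 m to spare.

Yes — it stops about 6.3 m short of the obstacle, so it never reaches it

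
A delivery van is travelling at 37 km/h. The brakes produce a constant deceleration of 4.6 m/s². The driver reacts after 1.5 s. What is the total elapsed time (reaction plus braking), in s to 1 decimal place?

37 km/h ÷ 3.6 = 10.2778 m/s.
Braking time = v/a = 10.2778 / 4.600 = 2.234 s.
Total = 1.5 + 2.234 = 3.734 s.

Total time ≈ 3.7 s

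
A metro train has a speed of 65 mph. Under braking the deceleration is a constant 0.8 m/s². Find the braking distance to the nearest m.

65 mph × 0.44704 = 29.0576 m/s.
Braking distance = v²/(2a) = 29.0576² / (2 × 0.800) = 844.344 / 1.600 = 527.715 m.

Braking distance ≈ 528 m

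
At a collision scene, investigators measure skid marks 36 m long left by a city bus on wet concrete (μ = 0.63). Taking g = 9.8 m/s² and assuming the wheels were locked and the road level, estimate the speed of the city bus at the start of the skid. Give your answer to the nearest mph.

Deceleration a = μg = 0.63 × 9.8 = 6.174 m/s².
v = √(2a·d) = √(2 × 6.174 × 36) = √444.528 = 21.0838 m/s.
= 21.0838 ÷ 0.44704 = 47.163 mph.

Initial speed ≈ 47 mph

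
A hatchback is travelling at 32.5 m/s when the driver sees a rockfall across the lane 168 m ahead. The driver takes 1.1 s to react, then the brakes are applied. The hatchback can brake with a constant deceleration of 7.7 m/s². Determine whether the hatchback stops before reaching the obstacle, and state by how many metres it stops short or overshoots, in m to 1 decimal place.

Reaction distance = 32.5000 × 1.1 = 35.750 m.
Braking distance = v²/(2a) = 1056.250 / 15.400 = 68.588 m.
Total stopping distance = 35.750 + 68.588 = 104.338 m, vs 168 m available — it stops with 168 − 104.338 = 63.662 m to spare.

Yes — it stops 63.7 m short of the obstacle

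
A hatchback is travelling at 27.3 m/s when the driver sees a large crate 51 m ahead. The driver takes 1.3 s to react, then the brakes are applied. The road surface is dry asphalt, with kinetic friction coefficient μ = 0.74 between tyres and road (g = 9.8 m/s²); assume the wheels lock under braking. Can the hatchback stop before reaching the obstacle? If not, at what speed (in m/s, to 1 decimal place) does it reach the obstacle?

No — it strikes the obstacle at 22.8 m/s

a = μg = 0.74 × 9.8 = 7.252 m/s².
Reaction distance = 27.3000 × 1.3 = 35.490 m.
Braking distance needed to stop: v²/(2a) = 745.290 / 14.504 = 51.385 m, so total needed = 35.490 + 51.385 = 86.875 m > 51 m — it cannot stop.
Distance remaining when braking begins: 51 − 35.490 = 15.510 m.
v² = v₀² − 2a·d = 745.290 − 2 × 7.252 × 15.510 = 520.333 m²/s².
v = √520.333 = 22.811 m/s.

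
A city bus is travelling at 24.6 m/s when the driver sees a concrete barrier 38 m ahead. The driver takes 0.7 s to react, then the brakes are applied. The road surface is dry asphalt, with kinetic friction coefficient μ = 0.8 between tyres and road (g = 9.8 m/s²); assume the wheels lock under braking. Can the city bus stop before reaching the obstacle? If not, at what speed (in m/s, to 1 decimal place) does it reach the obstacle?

No — it strikes the obstacle at 16.7 m/s

a = μg = 0.8 × 9.8 = 7.840 m/s².
Reaction distance = 24.6000 × 0.7 = 17.220 m.
Braking distance needed to stop: v²/(2a) = 605.160 / 15.680 = 38.594 m, so total needed = 17.220 + 38.594 = 55.814 m > 38 m — it cannot stop.
Distance remaining when braking begins: 38 − 17.220 = 20.780 m.
v² = v₀² − 2a·d = 605.160 − 2 × 7.840 × 20.780 = 279.330 m²/s².
v = √279.330 = 16.713 m/s.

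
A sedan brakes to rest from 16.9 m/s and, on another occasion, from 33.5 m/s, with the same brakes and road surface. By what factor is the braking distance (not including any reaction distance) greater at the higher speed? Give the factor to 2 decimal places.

Factor ≈ 3.93

Braking distance d = v²/(2a), so with a fixed, d ∝ v².
Factor = (33.5/16.9)² = 1.9822² = 3.9291.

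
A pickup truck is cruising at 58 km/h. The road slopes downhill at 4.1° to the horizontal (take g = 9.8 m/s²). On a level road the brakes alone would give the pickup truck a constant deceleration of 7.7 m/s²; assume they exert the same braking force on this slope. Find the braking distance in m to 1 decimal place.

Braking distance ≈ 18.5 m

58 km/h ÷ 3.6 = 16.1111 m/s.
Gravity along the downhill slope reduces the braking deceleration: a_eff = 7.700 − 9.8·sin 4.1° = 7.700 − 0.701 = 6.999 m/s².
Braking distance = v²/(2a) = 16.1111² / (2 × 6.999) = 259.568 / 13.998 = 18.543 m.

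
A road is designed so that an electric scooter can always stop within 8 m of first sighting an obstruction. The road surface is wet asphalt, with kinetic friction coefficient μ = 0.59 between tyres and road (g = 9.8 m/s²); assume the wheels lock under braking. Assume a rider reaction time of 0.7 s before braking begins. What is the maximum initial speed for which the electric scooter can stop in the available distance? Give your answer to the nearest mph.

Maximum speed ≈ 14 mph

a = μg = 0.59 × 9.8 = 5.782 m/s².
Stopping distance: v·t_r + v²/(2a) = 8 with t_r = 0.7 s and a = 5.782 m/s².
So v² + 8.095 v − 92.51 = 0.
Positive root: v = −a·t_r + √((a·t_r)² + 2a·d) = −4.047 + √(16.378 + 92.51) = 6.3879 m/s.
6.3879 m/s ÷ 0.44704 = 14.289 mph.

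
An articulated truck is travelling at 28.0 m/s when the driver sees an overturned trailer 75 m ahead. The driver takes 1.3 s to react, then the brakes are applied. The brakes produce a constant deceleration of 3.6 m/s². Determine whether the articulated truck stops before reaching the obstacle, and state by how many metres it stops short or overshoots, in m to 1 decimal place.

Reaction distance = 28.0000 × 1.3 = 36.400 m.
Braking distance = v²/(2a) = 784.000 / 7.200 = 108.889 m.
Total stopping distance = 36.400 + 108.889 = 145.289 m, vs 75 m available — it cannot stop in time and overshoots by 145.289 − 75 = 70.289 m.

No — it overshoots by 70.3 m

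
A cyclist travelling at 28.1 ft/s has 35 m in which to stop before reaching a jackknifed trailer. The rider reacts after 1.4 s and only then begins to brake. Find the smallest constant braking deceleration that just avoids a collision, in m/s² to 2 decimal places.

Required deceleration ≈ 1.59 m/s²

28.1 ft/s × 0.3048 = 8.5649 m/s.
Distance covered during reaction = 8.5649 × 1.4 = 11.991 m.
Distance available for braking: 35 − 11.991 = 23.009 m.
v² = 2a·d ⇒ a = v²/(2d) = 8.5649² / (2 × 23.009) = 73.358 / 46.018 = 1.5941 m/s².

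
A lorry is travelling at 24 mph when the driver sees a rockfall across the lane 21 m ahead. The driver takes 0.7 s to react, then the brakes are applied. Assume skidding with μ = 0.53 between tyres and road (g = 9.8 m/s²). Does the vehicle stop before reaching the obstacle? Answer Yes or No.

24 mph × 0.44704 = 10.7290 m/s.
a = μg = 0.53 × 9.8 = 5.194 m/s².
Reaction distance = 10.7290 × 0.7 = 7.510 m.
Braking distance = v²/(2a) = 115.111 / 10.388 = 11.081 m.
Total stopping distance = 7.510 + 11.081 = 18.591 m, vs 21 m available — it stops with 21 − 18.591 = 2.409 m to spare.

Yes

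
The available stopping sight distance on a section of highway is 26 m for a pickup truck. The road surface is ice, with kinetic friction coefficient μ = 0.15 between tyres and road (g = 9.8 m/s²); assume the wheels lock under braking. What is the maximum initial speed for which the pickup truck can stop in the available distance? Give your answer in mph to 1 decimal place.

a = μg = 0.15 × 9.8 = 1.470 m/s².
v²/(2a) = d ⇒ v = √(2 × 1.470 × 26) = √76.44 = 8.7430 m/s.
8.7430 m/s ÷ 0.44704 = 19.558 mph.

Maximum speed ≈ 19.6 mph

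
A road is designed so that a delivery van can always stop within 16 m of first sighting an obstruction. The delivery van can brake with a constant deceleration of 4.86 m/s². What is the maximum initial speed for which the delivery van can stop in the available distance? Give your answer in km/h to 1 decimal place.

Maximum speed ≈ 44.9 km/h

v²/(2a) = d ⇒ v = √(2 × 4.860 × 16) = √155.52 = 12.4708 m/s.
12.4708 m/s × 3.6 = 44.895 km/h.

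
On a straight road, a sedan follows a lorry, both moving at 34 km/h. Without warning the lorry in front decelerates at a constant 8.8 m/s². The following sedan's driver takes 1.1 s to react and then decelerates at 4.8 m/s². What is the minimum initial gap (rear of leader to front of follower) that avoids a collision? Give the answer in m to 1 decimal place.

34 km/h ÷ 3.6 = 9.4444 m/s.
Leader travels v²/(2a_L) = 89.197 / 17.600 = 5.068 m before stopping.
Follower covers v·t_r = 9.4444 × 1.1 = 10.389 m while reacting, then v²/(2a_F) = 89.197 / 9.600 = 9.291 m while braking, for a total of 10.389 + 9.291 = 19.680 m.
Since a_F ≤ a_L and the follower starts braking later, the follower is never slower than the leader, so the closest approach is when both have stopped.
Minimum gap = 19.680 − 5.068 = 14.612 m.

Minimum gap ≈ 14.6 m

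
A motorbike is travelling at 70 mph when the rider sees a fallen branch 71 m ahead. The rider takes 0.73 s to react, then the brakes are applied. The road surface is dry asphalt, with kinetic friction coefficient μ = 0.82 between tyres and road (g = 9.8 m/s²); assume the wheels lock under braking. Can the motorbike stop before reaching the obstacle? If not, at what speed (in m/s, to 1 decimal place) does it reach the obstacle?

70 mph × 0.44704 = 31.2928 m/s.
a = μg = 0.82 × 9.8 = 8.036 m/s².
Reaction distance = 31.2928 × 0.73 = 22.844 m.
Braking distance needed to stop: v²/(2a) = 979.239 / 16.072 = 60.928 m, so total needed = 22.844 + 60.928 = 83.772 m > 71 m — it cannot stop.
Distance remaining when braking begins: 71 − 22.844 = 48.156 m.
v² = v₀² − 2a·d = 979.239 − 2 × 8.036 × 48.156 = 205.276 m²/s².
v = √205.276 = 14.327 m/s.

No — it strikes the obstacle at 14.3 m/s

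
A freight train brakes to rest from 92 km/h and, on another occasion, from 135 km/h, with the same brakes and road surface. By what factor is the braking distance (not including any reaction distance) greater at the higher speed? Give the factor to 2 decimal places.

Braking distance d = v²/(2a), so with a fixed, d ∝ v².
Factor = (135/92)² = 1.4674² = 2.1533.

Factor ≈ 2.15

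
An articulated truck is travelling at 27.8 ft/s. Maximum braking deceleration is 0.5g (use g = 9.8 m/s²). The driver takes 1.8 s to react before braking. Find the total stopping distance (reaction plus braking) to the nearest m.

Total stopping distance ≈ 23 m

27.8 ft/s × 0.3048 = 8.4734 m/s.
a = 0.5 × 9.8 = 4.900 m/s².
Reaction distance = v·t_r = 8.4734 × 1.8 = 15.252 m.
Braking distance = v²/(2a) = 8.4734² / (2 × 4.900) = 71.799 / 9.800 = 7.326 m.
Total = 15.252 + 7.326 = 22.578 m.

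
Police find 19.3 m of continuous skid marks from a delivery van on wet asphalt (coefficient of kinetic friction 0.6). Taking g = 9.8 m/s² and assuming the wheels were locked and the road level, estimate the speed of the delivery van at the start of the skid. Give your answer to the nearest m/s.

Deceleration a = μg = 0.6 × 9.8 = 5.880 m/s².
v = √(2a·d) = √(2 × 5.880 × 19.3) = √226.968 = 15.0655 m/s.

Initial speed ≈ 15 m/s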